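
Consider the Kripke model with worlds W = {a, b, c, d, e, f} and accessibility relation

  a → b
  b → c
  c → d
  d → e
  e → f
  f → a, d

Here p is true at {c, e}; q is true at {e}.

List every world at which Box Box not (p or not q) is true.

a: successors {b}; Box not (p or not q) there: b:F. ✗
b: successors {c}; Box not (p or not q) there: c:F. ✗
c: successors {d}; Box not (p or not q) there: d:F. ✗
d: successors {e}; Box not (p or not q) there: e:F. ✗
e: successors {f}; Box not (p or not q) there: f:F. ✗
f: successors {a, d}; Box not (p or not q) there: a:F, d:F. ✗

∅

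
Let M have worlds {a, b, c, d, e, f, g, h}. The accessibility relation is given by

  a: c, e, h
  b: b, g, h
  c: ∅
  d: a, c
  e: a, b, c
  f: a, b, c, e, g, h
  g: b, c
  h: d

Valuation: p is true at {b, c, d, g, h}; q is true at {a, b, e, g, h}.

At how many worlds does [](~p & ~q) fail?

a: successors {c, e, h}; ~p & ~q there: c:F, e:F, h:F. ✗
b: successors {b, g, h}; ~p & ~q there: b:F, g:F, h:F. ✗
c: no successors, so [](~p & ~q) holds vacuously. ✓
d: successors {a, c}; ~p & ~q there: a:F, c:F. ✗
e: successors {a, b, c}; ~p & ~q there: a:F, b:F, c:F. ✗
f: successors {a, b, c, e, g, h}; ~p & ~q there: a:F, b:F, c:F, e:F, g:F, h:F. ✗
g: successors {b, c}; ~p & ~q there: b:F, c:F. ✗
h: successors {d}; ~p & ~q there: d:F. ✗
Satisfying worlds: {c}.
So [](~p & ~q) fails at the other 7 worlds.

7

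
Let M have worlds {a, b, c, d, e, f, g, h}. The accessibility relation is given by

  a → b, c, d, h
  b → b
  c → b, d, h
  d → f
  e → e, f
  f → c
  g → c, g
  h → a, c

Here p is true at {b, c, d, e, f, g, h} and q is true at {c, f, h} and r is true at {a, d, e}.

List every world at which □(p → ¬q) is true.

{b}

a: successors {b, c, d, h}; p → ¬q there: b:T, c:F, d:T, h:F. ✗
b: successors {b}; p → ¬q there: b:T. ✓
c: successors {b, d, h}; p → ¬q there: b:T, d:T, h:F. ✗
d: successors {f}; p → ¬q there: f:F. ✗
e: successors {e, f}; p → ¬q there: e:T, f:F. ✗
f: successors {c}; p → ¬q there: c:F. ✗
g: successors {c, g}; p → ¬q there: c:F, g:T. ✗
h: successors {a, c}; p → ¬q there: a:T, c:F. ✗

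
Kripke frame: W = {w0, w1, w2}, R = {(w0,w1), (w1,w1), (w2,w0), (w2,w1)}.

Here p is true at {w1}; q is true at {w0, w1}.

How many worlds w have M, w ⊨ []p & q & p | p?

w0: []p & q & p is F, p is F. ✗
w1: []p & q & p is T, p is T. ✓
w2: []p & q & p is F, p is F. ✗
Satisfying worlds: {w1}.

1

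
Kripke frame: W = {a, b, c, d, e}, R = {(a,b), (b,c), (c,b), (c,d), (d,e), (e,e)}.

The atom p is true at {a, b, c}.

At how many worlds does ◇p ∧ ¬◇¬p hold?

a: ◇p is T, ¬◇¬p is T. ✓
b: ◇p is T, ¬◇¬p is T. ✓
c: ◇p is T, ¬◇¬p is F. ✗
d: ◇p is F, ¬◇¬p is F. ✗
e: ◇p is F, ¬◇¬p is F. ✗
Satisfying worlds: {a, b}.

2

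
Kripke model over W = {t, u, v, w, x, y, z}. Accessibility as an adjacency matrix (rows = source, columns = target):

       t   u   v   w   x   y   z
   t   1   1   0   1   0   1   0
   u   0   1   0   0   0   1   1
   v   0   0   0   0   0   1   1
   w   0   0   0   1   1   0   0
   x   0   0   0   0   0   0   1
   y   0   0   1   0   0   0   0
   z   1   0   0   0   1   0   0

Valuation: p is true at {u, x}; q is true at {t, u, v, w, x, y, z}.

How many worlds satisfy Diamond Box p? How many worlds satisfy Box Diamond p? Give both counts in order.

For Diamond Box p:
t: successors {t, u, w, y}; Box p there: t:F, u:F, w:F, y:F. ✗
u: successors {u, y, z}; Box p there: u:F, y:F, z:F. ✗
v: successors {y, z}; Box p there: y:F, z:F. ✗
w: successors {w, x}; Box p there: w:F, x:F. ✗
x: successors {z}; Box p there: z:F. ✗
y: successors {v}; Box p there: v:F. ✗
z: successors {t, x}; Box p there: t:F, x:F. ✗
— 0 worlds.
For Box Diamond p:
t: successors {t, u, w, y}; Diamond p there: t:T, u:T, w:T, y:F. ✗
u: successors {u, y, z}; Diamond p there: u:T, y:F, z:T. ✗
v: successors {y, z}; Diamond p there: y:F, z:T. ✗
w: successors {w, x}; Diamond p there: w:T, x:F. ✗
x: successors {z}; Diamond p there: z:T. ✓
y: successors {v}; Diamond p there: v:F. ✗
z: successors {t, x}; Diamond p there: t:T, x:F. ✗
— 1 world.

0 and 1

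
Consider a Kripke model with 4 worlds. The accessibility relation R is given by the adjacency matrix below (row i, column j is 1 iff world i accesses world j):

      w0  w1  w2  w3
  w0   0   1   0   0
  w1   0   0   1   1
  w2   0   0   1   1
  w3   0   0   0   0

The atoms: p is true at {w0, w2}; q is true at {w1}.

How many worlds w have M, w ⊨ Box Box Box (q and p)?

w0: successors {w1}; Box Box (q and p) there: w1:F. ✗
w1: successors {w2, w3}; Box Box (q and p) there: w2:F, w3:T. ✗
w2: successors {w2, w3}; Box Box (q and p) there: w2:F, w3:T. ✗
w3: no successors, so Box Box Box (q and p) holds vacuously. ✓
Satisfying worlds: {w3}.

1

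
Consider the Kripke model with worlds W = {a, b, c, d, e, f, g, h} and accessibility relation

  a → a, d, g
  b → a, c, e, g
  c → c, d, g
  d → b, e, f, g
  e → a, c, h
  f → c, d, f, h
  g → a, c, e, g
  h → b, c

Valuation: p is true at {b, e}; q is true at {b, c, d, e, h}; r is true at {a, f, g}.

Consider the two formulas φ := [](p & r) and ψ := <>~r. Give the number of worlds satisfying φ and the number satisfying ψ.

0 and 8

For [](p & r):
a: successors {a, d, g}; p & r there: a:F, d:F, g:F. ✗
b: successors {a, c, e, g}; p & r there: a:F, c:F, e:F, g:F. ✗
c: successors {c, d, g}; p & r there: c:F, d:F, g:F. ✗
d: successors {b, e, f, g}; p & r there: b:F, e:F, f:F, g:F. ✗
e: successors {a, c, h}; p & r there: a:F, c:F, h:F. ✗
f: successors {c, d, f, h}; p & r there: c:F, d:F, f:F, h:F. ✗
g: successors {a, c, e, g}; p & r there: a:F, c:F, e:F, g:F. ✗
h: successors {b, c}; p & r there: b:F, c:F. ✗
— 0 worlds.
For <>~r:
a: successors {a, d, g}; ~r there: a:F, d:T, g:F. ✓
b: successors {a, c, e, g}; ~r there: a:F, c:T, e:T, g:F. ✓
c: successors {c, d, g}; ~r there: c:T, d:T, g:F. ✓
d: successors {b, e, f, g}; ~r there: b:T, e:T, f:F, g:F. ✓
e: successors {a, c, h}; ~r there: a:F, c:T, h:T. ✓
f: successors {c, d, f, h}; ~r there: c:T, d:T, f:F, h:T. ✓
g: successors {a, c, e, g}; ~r there: a:F, c:T, e:T, g:F. ✓
h: successors {b, c}; ~r there: b:T, c:T. ✓
— 8 worlds.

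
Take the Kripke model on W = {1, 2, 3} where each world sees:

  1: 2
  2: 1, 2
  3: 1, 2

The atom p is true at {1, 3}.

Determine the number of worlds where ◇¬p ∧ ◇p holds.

2

1: ◇¬p is T, ◇p is F. ✗
2: ◇¬p is T, ◇p is T. ✓
3: ◇¬p is T, ◇p is T. ✓
Satisfying worlds: {2, 3}.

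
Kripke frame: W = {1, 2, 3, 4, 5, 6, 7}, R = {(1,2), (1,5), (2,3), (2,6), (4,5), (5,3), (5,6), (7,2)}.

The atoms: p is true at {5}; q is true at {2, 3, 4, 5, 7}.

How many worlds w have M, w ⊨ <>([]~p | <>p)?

5

1: successors {2, 5}; []~p | <>p there: 2:T, 5:T. ✓
2: successors {3, 6}; []~p | <>p there: 3:T, 6:T. ✓
3: no successors, so <>([]~p | <>p) fails. ✗
4: successors {5}; []~p | <>p there: 5:T. ✓
5: successors {3, 6}; []~p | <>p there: 3:T, 6:T. ✓
6: no successors, so <>([]~p | <>p) fails. ✗
7: successors {2}; []~p | <>p there: 2:T. ✓
Satisfying worlds: {1, 2, 4, 5, 7}.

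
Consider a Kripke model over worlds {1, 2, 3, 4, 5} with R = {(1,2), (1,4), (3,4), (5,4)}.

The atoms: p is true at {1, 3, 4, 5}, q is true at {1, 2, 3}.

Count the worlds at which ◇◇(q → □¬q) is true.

0

1: successors {2, 4}; ◇(q → □¬q) there: 2:F, 4:F. ✗
2: no successors, so ◇◇(q → □¬q) fails. ✗
3: successors {4}; ◇(q → □¬q) there: 4:F. ✗
4: no successors, so ◇◇(q → □¬q) fails. ✗
5: successors {4}; ◇(q → □¬q) there: 4:F. ✗
Satisfying worlds: ∅.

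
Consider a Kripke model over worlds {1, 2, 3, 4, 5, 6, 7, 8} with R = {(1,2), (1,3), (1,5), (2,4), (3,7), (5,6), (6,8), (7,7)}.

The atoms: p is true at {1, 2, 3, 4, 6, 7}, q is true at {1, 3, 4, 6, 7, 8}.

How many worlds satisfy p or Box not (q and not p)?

8

1: p is T, Box not (q and not p) is T. ✓
2: p is T, Box not (q and not p) is T. ✓
3: p is T, Box not (q and not p) is T. ✓
4: p is T, Box not (q and not p) is T. ✓
5: p is F, Box not (q and not p) is T. ✓
6: p is T, Box not (q and not p) is F. ✓
7: p is T, Box not (q and not p) is T. ✓
8: p is F, Box not (q and not p) is T. ✓
Satisfying worlds: {1, 2, 3, 4, 5, 6, 7, 8}.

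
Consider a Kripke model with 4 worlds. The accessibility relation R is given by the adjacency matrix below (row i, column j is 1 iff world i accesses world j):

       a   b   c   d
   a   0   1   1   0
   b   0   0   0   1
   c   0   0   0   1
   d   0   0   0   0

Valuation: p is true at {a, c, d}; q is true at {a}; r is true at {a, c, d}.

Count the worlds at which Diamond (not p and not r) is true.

a: successors {b, c}; not p and not r there: b:T, c:F. ✓
b: successors {d}; not p and not r there: d:F. ✗
c: successors {d}; not p and not r there: d:F. ✗
d: no successors, so Diamond (not p and not r) fails. ✗
Satisfying worlds: {a}.

1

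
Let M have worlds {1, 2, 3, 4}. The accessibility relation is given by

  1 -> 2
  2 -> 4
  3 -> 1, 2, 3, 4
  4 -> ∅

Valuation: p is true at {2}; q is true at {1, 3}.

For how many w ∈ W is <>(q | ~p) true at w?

1: successors {2}; q | ~p there: 2:F. ✗
2: successors {4}; q | ~p there: 4:T. ✓
3: successors {1, 2, 3, 4}; q | ~p there: 1:T, 2:F, 3:T, 4:T. ✓
4: no successors, so <>(q | ~p) fails. ✗
Satisfying worlds: {2, 3}.

2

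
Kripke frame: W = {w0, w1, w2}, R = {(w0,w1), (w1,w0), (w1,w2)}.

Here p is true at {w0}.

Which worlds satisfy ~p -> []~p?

w0: ~p is F, []~p is T. ✓
w1: ~p is T, []~p is F. ✗
w2: ~p is T, []~p is T. ✓

{w0, w2}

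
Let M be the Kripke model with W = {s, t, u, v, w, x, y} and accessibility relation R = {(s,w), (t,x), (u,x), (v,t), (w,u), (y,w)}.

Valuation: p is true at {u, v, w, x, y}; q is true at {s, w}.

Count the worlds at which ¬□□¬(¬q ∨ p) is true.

4

s: □□¬(¬q ∨ p) is F. ✓
t: □□¬(¬q ∨ p) is T. ✗
u: □□¬(¬q ∨ p) is T. ✗
v: □□¬(¬q ∨ p) is F. ✓
w: □□¬(¬q ∨ p) is F. ✓
x: □□¬(¬q ∨ p) is T. ✗
y: □□¬(¬q ∨ p) is F. ✓
Satisfying worlds: {s, v, w, y}.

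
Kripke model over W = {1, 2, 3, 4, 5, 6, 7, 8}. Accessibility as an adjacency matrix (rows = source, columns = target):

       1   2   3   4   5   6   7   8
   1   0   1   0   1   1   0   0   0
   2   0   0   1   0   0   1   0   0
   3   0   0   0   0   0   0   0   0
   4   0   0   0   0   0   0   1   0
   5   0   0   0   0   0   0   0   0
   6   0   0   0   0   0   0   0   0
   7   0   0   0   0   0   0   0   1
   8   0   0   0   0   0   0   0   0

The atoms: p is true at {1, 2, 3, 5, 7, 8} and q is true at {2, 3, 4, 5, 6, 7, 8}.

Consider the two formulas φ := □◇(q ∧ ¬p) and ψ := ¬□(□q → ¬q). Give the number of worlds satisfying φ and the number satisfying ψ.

For □◇(q ∧ ¬p):
1: successors {2, 4, 5}; ◇(q ∧ ¬p) there: 2:T, 4:F, 5:F. ✗
2: successors {3, 6}; ◇(q ∧ ¬p) there: 3:F, 6:F. ✗
3: no successors, so □◇(q ∧ ¬p) holds vacuously. ✓
4: successors {7}; ◇(q ∧ ¬p) there: 7:F. ✗
5: no successors, so □◇(q ∧ ¬p) holds vacuously. ✓
6: no successors, so □◇(q ∧ ¬p) holds vacuously. ✓
7: successors {8}; ◇(q ∧ ¬p) there: 8:F. ✗
8: no successors, so □◇(q ∧ ¬p) holds vacuously. ✓
— 4 worlds.
For ¬□(□q → ¬q):
1: □(□q → ¬q) is F. ✓
2: □(□q → ¬q) is F. ✓
3: □(□q → ¬q) is T. ✗
4: □(□q → ¬q) is F. ✓
5: □(□q → ¬q) is T. ✗
6: □(□q → ¬q) is T. ✗
7: □(□q → ¬q) is F. ✓
8: □(□q → ¬q) is T. ✗
— 4 worlds.

4 and 4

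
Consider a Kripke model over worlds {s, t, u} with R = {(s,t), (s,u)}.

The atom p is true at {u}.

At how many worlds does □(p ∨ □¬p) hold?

3

s: successors {t, u}; p ∨ □¬p there: t:T, u:T. ✓
t: no successors, so □(p ∨ □¬p) holds vacuously. ✓
u: no successors, so □(p ∨ □¬p) holds vacuously. ✓
Satisfying worlds: {s, t, u}.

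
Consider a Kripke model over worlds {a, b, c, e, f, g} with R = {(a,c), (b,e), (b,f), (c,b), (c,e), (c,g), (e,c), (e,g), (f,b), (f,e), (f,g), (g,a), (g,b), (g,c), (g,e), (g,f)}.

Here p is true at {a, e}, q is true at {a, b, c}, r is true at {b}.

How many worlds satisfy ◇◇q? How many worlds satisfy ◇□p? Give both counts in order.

6 and 0

For ◇◇q:
a: successors {c}; ◇q there: c:T. ✓
b: successors {e, f}; ◇q there: e:T, f:T. ✓
c: successors {b, e, g}; ◇q there: b:F, e:T, g:T. ✓
e: successors {c, g}; ◇q there: c:T, g:T. ✓
f: successors {b, e, g}; ◇q there: b:F, e:T, g:T. ✓
g: successors {a, b, c, e, f}; ◇q there: a:T, b:F, c:T, e:T, f:T. ✓
— 6 worlds.
For ◇□p:
a: successors {c}; □p there: c:F. ✗
b: successors {e, f}; □p there: e:F, f:F. ✗
c: successors {b, e, g}; □p there: b:F, e:F, g:F. ✗
e: successors {c, g}; □p there: c:F, g:F. ✗
f: successors {b, e, g}; □p there: b:F, e:F, g:F. ✗
g: successors {a, b, c, e, f}; □p there: a:F, b:F, c:F, e:F, f:F. ✗
— 0 worlds.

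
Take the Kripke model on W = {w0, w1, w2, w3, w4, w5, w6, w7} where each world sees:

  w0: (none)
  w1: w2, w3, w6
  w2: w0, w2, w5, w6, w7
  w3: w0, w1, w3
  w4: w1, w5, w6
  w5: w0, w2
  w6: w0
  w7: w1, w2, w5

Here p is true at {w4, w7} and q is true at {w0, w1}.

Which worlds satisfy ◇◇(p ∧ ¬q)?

w0: no successors, so ◇◇(p ∧ ¬q) fails. ✗
w1: successors {w2, w3, w6}; ◇(p ∧ ¬q) there: w2:T, w3:F, w6:F. ✓
w2: successors {w0, w2, w5, w6, w7}; ◇(p ∧ ¬q) there: w0:F, w2:T, w5:F, w6:F, w7:F. ✓
w3: successors {w0, w1, w3}; ◇(p ∧ ¬q) there: w0:F, w1:F, w3:F. ✗
w4: successors {w1, w5, w6}; ◇(p ∧ ¬q) there: w1:F, w5:F, w6:F. ✗
w5: successors {w0, w2}; ◇(p ∧ ¬q) there: w0:F, w2:T. ✓
w6: successors {w0}; ◇(p ∧ ¬q) there: w0:F. ✗
w7: successors {w1, w2, w5}; ◇(p ∧ ¬q) there: w1:F, w2:T, w5:F. ✓

{w1, w2, w5, w7}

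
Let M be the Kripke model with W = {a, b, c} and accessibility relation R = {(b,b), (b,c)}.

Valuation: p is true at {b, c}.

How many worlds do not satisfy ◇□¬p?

a: no successors, so ◇□¬p fails. ✗
b: successors {b, c}; □¬p there: b:F, c:T. ✓
c: no successors, so ◇□¬p fails. ✗
Satisfying worlds: {b}.
So ◇□¬p fails at the other 2 worlds.

2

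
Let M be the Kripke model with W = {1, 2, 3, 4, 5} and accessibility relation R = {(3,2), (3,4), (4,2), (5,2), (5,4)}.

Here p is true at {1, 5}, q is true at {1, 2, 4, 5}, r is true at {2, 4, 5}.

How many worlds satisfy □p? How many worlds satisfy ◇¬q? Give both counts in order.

For □p:
1: no successors, so □p holds vacuously. ✓
2: no successors, so □p holds vacuously. ✓
3: successors {2, 4}; p there: 2:F, 4:F. ✗
4: successors {2}; p there: 2:F. ✗
5: successors {2, 4}; p there: 2:F, 4:F. ✗
— 2 worlds.
For ◇¬q:
1: no successors, so ◇¬q fails. ✗
2: no successors, so ◇¬q fails. ✗
3: successors {2, 4}; ¬q there: 2:F, 4:F. ✗
4: successors {2}; ¬q there: 2:F. ✗
5: successors {2, 4}; ¬q there: 2:F, 4:F. ✗
— 0 worlds.

2 and 0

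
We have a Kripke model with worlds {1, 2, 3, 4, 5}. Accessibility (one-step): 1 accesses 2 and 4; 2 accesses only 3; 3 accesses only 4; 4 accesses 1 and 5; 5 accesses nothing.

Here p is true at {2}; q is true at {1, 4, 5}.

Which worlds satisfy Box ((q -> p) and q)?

{5}

1: successors {2, 4}; (q -> p) and q there: 2:F, 4:F. ✗
2: successors {3}; (q -> p) and q there: 3:F. ✗
3: successors {4}; (q -> p) and q there: 4:F. ✗
4: successors {1, 5}; (q -> p) and q there: 1:F, 5:F. ✗
5: no successors, so Box ((q -> p) and q) holds vacuously. ✓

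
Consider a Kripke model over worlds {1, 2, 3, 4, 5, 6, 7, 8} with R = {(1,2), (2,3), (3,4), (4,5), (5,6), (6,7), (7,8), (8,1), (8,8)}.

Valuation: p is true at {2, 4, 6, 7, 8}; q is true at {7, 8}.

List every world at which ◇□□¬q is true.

{1, 2, 3, 8}

1: successors {2}; □□¬q there: 2:T. ✓
2: successors {3}; □□¬q there: 3:T. ✓
3: successors {4}; □□¬q there: 4:T. ✓
4: successors {5}; □□¬q there: 5:F. ✗
5: successors {6}; □□¬q there: 6:F. ✗
6: successors {7}; □□¬q there: 7:F. ✗
7: successors {8}; □□¬q there: 8:F. ✗
8: successors {1, 8}; □□¬q there: 1:T, 8:F. ✓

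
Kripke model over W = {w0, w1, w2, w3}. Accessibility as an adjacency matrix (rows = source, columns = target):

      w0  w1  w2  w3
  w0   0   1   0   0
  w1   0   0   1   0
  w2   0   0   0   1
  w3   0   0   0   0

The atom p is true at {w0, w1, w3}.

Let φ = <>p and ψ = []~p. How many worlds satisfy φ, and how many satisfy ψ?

2 and 2

For <>p:
w0: successors {w1}; p there: w1:T. ✓
w1: successors {w2}; p there: w2:F. ✗
w2: successors {w3}; p there: w3:T. ✓
w3: no successors, so <>p fails. ✗
— 2 worlds.
For []~p:
w0: successors {w1}; ~p there: w1:F. ✗
w1: successors {w2}; ~p there: w2:T. ✓
w2: successors {w3}; ~p there: w3:F. ✗
w3: no successors, so []~p holds vacuously. ✓
— 2 worlds.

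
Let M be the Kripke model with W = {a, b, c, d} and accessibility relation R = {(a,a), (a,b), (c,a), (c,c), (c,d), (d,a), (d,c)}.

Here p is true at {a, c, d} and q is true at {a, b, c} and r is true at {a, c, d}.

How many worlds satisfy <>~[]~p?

3

a: successors {a, b}; ~[]~p there: a:T, b:F. ✓
b: no successors, so <>~[]~p fails. ✗
c: successors {a, c, d}; ~[]~p there: a:T, c:T, d:T. ✓
d: successors {a, c}; ~[]~p there: a:T, c:T. ✓
Satisfying worlds: {a, c, d}.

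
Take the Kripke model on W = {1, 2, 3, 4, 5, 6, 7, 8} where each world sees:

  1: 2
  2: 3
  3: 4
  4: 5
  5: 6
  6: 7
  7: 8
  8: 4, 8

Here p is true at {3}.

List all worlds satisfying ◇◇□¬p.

{1, 2, 3, 4, 5, 6, 7, 8}

1: successors {2}; ◇□¬p there: 2:T. ✓
2: successors {3}; ◇□¬p there: 3:T. ✓
3: successors {4}; ◇□¬p there: 4:T. ✓
4: successors {5}; ◇□¬p there: 5:T. ✓
5: successors {6}; ◇□¬p there: 6:T. ✓
6: successors {7}; ◇□¬p there: 7:T. ✓
7: successors {8}; ◇□¬p there: 8:T. ✓
8: successors {4, 8}; ◇□¬p there: 4:T, 8:T. ✓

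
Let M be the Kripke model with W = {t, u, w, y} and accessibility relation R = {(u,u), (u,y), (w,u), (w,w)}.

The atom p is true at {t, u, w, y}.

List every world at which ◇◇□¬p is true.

t: no successors, so ◇◇□¬p fails. ✗
u: successors {u, y}; ◇□¬p there: u:T, y:F. ✓
w: successors {u, w}; ◇□¬p there: u:T, w:F. ✓
y: no successors, so ◇◇□¬p fails. ✗

{u, w}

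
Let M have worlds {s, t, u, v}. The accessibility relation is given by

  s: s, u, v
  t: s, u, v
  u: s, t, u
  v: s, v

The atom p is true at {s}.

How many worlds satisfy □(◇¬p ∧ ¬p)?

0

s: successors {s, u, v}; ◇¬p ∧ ¬p there: s:F, u:T, v:T. ✗
t: successors {s, u, v}; ◇¬p ∧ ¬p there: s:F, u:T, v:T. ✗
u: successors {s, t, u}; ◇¬p ∧ ¬p there: s:F, t:T, u:T. ✗
v: successors {s, v}; ◇¬p ∧ ¬p there: s:F, v:T. ✗
Satisfying worlds: ∅.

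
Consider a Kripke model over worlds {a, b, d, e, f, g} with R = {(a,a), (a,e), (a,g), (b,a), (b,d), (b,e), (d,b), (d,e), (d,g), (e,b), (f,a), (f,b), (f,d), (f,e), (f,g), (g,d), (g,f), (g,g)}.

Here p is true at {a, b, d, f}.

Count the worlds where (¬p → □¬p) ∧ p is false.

2

a: ¬p → □¬p is T, p is T. ✓
b: ¬p → □¬p is T, p is T. ✓
d: ¬p → □¬p is T, p is T. ✓
e: ¬p → □¬p is F, p is F. ✗
f: ¬p → □¬p is T, p is T. ✓
g: ¬p → □¬p is F, p is F. ✗
Satisfying worlds: {a, b, d, f}.
So (¬p → □¬p) ∧ p fails at the other 2 worlds.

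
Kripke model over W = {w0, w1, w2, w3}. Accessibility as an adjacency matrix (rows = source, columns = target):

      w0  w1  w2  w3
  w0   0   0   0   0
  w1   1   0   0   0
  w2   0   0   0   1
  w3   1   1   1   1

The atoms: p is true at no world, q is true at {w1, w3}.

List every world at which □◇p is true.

w0: no successors, so □◇p holds vacuously. ✓
w1: successors {w0}; ◇p there: w0:F. ✗
w2: successors {w3}; ◇p there: w3:F. ✗
w3: successors {w0, w1, w2, w3}; ◇p there: w0:F, w1:F, w2:F, w3:F. ✗

{w0}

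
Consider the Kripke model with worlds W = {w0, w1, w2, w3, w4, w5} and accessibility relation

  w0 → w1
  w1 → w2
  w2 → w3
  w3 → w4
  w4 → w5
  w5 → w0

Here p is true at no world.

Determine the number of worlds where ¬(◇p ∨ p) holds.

w0: ◇p ∨ p is F. ✓
w1: ◇p ∨ p is F. ✓
w2: ◇p ∨ p is F. ✓
w3: ◇p ∨ p is F. ✓
w4: ◇p ∨ p is F. ✓
w5: ◇p ∨ p is F. ✓
Satisfying worlds: {w0, w1, w2, w3, w4, w5}.

6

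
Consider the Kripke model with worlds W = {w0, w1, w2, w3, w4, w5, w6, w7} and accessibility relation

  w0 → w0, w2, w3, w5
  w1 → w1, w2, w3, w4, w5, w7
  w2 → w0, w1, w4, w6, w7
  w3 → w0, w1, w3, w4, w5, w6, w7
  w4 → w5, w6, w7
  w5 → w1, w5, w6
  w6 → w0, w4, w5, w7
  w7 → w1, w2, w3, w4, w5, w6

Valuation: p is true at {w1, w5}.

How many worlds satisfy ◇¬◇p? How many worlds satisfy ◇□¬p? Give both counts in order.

For ◇¬◇p:
w0: successors {w0, w2, w3, w5}; ¬◇p there: w0:F, w2:F, w3:F, w5:F. ✗
w1: successors {w1, w2, w3, w4, w5, w7}; ¬◇p there: w1:F, w2:F, w3:F, w4:F, w5:F, w7:F. ✗
w2: successors {w0, w1, w4, w6, w7}; ¬◇p there: w0:F, w1:F, w4:F, w6:F, w7:F. ✗
w3: successors {w0, w1, w3, w4, w5, w6, w7}; ¬◇p there: w0:F, w1:F, w3:F, w4:F, w5:F, w6:F, w7:F. ✗
w4: successors {w5, w6, w7}; ¬◇p there: w5:F, w6:F, w7:F. ✗
w5: successors {w1, w5, w6}; ¬◇p there: w1:F, w5:F, w6:F. ✗
w6: successors {w0, w4, w5, w7}; ¬◇p there: w0:F, w4:F, w5:F, w7:F. ✗
w7: successors {w1, w2, w3, w4, w5, w6}; ¬◇p there: w1:F, w2:F, w3:F, w4:F, w5:F, w6:F. ✗
— 0 worlds.
For ◇□¬p:
w0: successors {w0, w2, w3, w5}; □¬p there: w0:F, w2:F, w3:F, w5:F. ✗
w1: successors {w1, w2, w3, w4, w5, w7}; □¬p there: w1:F, w2:F, w3:F, w4:F, w5:F, w7:F. ✗
w2: successors {w0, w1, w4, w6, w7}; □¬p there: w0:F, w1:F, w4:F, w6:F, w7:F. ✗
w3: successors {w0, w1, w3, w4, w5, w6, w7}; □¬p there: w0:F, w1:F, w3:F, w4:F, w5:F, w6:F, w7:F. ✗
w4: successors {w5, w6, w7}; □¬p there: w5:F, w6:F, w7:F. ✗
w5: successors {w1, w5, w6}; □¬p there: w1:F, w5:F, w6:F. ✗
w6: successors {w0, w4, w5, w7}; □¬p there: w0:F, w4:F, w5:F, w7:F. ✗
w7: successors {w1, w2, w3, w4, w5, w6}; □¬p there: w1:F, w2:F, w3:F, w4:F, w5:F, w6:F. ✗
— 0 worlds.

0 and 0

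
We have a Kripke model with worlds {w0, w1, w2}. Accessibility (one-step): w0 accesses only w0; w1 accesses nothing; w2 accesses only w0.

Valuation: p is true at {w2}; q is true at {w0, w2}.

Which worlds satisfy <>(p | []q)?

{w0, w2}

w0: successors {w0}; p | []q there: w0:T. ✓
w1: no successors, so <>(p | []q) fails. ✗
w2: successors {w0}; p | []q there: w0:T. ✓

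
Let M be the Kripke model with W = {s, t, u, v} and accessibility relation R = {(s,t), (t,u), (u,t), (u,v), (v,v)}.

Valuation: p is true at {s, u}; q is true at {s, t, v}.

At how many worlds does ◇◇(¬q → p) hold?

4

s: successors {t}; ◇(¬q → p) there: t:T. ✓
t: successors {u}; ◇(¬q → p) there: u:T. ✓
u: successors {t, v}; ◇(¬q → p) there: t:T, v:T. ✓
v: successors {v}; ◇(¬q → p) there: v:T. ✓
Satisfying worlds: {s, t, u, v}.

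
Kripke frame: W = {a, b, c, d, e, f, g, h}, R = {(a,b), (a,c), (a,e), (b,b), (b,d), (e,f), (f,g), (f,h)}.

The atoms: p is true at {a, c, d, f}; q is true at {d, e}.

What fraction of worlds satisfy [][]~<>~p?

a: successors {b, c, e}; []~<>~p there: b:F, c:T, e:F. ✗
b: successors {b, d}; []~<>~p there: b:F, d:T. ✗
c: no successors, so [][]~<>~p holds vacuously. ✓
d: no successors, so [][]~<>~p holds vacuously. ✓
e: successors {f}; []~<>~p there: f:T. ✓
f: successors {g, h}; []~<>~p there: g:T, h:T. ✓
g: no successors, so [][]~<>~p holds vacuously. ✓
h: no successors, so [][]~<>~p holds vacuously. ✓
That's 6 of 8 worlds, so 6/8 = 3/4.

3/4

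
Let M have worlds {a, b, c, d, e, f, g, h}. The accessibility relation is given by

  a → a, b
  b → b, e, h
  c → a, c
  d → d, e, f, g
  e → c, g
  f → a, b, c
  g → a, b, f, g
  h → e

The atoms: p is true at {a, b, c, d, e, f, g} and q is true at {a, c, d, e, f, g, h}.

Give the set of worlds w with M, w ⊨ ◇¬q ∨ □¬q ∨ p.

a: ◇¬q is T, □¬q ∨ p is T. ✓
b: ◇¬q is T, □¬q ∨ p is T. ✓
c: ◇¬q is F, □¬q ∨ p is T. ✓
d: ◇¬q is F, □¬q ∨ p is T. ✓
e: ◇¬q is F, □¬q ∨ p is T. ✓
f: ◇¬q is T, □¬q ∨ p is T. ✓
g: ◇¬q is T, □¬q ∨ p is T. ✓
h: ◇¬q is F, □¬q ∨ p is F. ✗

{a, b, c, d, e, f, g}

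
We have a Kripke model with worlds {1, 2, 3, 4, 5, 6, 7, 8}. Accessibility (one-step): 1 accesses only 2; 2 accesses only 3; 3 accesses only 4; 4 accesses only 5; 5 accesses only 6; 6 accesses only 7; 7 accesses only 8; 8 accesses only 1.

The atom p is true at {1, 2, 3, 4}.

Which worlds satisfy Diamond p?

{1, 2, 3, 8}

1: successors {2}; p there: 2:T. ✓
2: successors {3}; p there: 3:T. ✓
3: successors {4}; p there: 4:T. ✓
4: successors {5}; p there: 5:F. ✗
5: successors {6}; p there: 6:F. ✗
6: successors {7}; p there: 7:F. ✗
7: successors {8}; p there: 8:F. ✗
8: successors {1}; p there: 1:T. ✓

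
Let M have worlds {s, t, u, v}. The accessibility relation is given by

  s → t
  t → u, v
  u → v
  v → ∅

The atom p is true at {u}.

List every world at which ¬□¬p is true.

{t}

s: □¬p is T. ✗
t: □¬p is F. ✓
u: □¬p is T. ✗
v: □¬p is T. ✗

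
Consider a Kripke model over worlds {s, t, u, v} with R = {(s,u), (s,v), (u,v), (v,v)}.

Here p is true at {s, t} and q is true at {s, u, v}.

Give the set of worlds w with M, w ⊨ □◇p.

s: successors {u, v}; ◇p there: u:F, v:F. ✗
t: no successors, so □◇p holds vacuously. ✓
u: successors {v}; ◇p there: v:F. ✗
v: successors {v}; ◇p there: v:F. ✗

{t}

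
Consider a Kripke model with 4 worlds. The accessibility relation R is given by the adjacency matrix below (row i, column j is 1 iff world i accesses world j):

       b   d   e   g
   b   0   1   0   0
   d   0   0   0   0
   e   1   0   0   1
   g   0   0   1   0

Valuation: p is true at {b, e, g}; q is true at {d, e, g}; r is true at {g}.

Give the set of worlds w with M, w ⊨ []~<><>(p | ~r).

{b, d}

b: successors {d}; ~<><>(p | ~r) there: d:T. ✓
d: no successors, so []~<><>(p | ~r) holds vacuously. ✓
e: successors {b, g}; ~<><>(p | ~r) there: b:T, g:F. ✗
g: successors {e}; ~<><>(p | ~r) there: e:F. ✗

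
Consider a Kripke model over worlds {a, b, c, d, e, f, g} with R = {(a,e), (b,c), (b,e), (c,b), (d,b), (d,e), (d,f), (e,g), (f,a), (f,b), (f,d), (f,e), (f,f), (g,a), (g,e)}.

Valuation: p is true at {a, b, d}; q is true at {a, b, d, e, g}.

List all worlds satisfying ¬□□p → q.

{a, b, d, e, g}

a: ¬□□p is T, q is T. ✓
b: ¬□□p is T, q is T. ✓
c: ¬□□p is T, q is F. ✗
d: ¬□□p is T, q is T. ✓
e: ¬□□p is T, q is T. ✓
f: ¬□□p is T, q is F. ✗
g: ¬□□p is T, q is T. ✓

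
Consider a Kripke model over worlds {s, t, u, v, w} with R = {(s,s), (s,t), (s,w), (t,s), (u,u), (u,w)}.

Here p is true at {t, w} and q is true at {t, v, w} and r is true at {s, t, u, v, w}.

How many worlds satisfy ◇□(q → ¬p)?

s: successors {s, t, w}; □(q → ¬p) there: s:F, t:T, w:T. ✓
t: successors {s}; □(q → ¬p) there: s:F. ✗
u: successors {u, w}; □(q → ¬p) there: u:F, w:T. ✓
v: no successors, so ◇□(q → ¬p) fails. ✗
w: no successors, so ◇□(q → ¬p) fails. ✗
Satisfying worlds: {s, u}.

2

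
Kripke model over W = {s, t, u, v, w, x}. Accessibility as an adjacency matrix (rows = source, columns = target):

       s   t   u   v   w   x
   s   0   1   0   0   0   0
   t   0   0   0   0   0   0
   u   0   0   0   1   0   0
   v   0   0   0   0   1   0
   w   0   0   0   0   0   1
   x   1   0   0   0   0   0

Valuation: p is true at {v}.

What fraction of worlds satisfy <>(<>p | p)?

1/6

s: successors {t}; <>p | p there: t:F. ✗
t: no successors, so <>(<>p | p) fails. ✗
u: successors {v}; <>p | p there: v:T. ✓
v: successors {w}; <>p | p there: w:F. ✗
w: successors {x}; <>p | p there: x:F. ✗
x: successors {s}; <>p | p there: s:F. ✗
That's 1 of 6 worlds, so 1/6.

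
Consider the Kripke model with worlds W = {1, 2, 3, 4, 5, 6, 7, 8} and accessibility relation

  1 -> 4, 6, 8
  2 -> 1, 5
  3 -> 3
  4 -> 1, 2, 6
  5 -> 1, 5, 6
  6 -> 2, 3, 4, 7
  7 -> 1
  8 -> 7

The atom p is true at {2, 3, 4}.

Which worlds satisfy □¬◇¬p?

{3}

1: successors {4, 6, 8}; ¬◇¬p there: 4:F, 6:F, 8:F. ✗
2: successors {1, 5}; ¬◇¬p there: 1:F, 5:F. ✗
3: successors {3}; ¬◇¬p there: 3:T. ✓
4: successors {1, 2, 6}; ¬◇¬p there: 1:F, 2:F, 6:F. ✗
5: successors {1, 5, 6}; ¬◇¬p there: 1:F, 5:F, 6:F. ✗
6: successors {2, 3, 4, 7}; ¬◇¬p there: 2:F, 3:T, 4:F, 7:F. ✗
7: successors {1}; ¬◇¬p there: 1:F. ✗
8: successors {7}; ¬◇¬p there: 7:F. ✗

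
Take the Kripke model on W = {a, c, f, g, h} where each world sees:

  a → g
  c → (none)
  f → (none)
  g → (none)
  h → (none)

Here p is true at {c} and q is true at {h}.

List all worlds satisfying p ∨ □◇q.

a: p is F, □◇q is F. ✗
c: p is T, □◇q is T. ✓
f: p is F, □◇q is T. ✓
g: p is F, □◇q is T. ✓
h: p is F, □◇q is T. ✓

{c, f, g, h}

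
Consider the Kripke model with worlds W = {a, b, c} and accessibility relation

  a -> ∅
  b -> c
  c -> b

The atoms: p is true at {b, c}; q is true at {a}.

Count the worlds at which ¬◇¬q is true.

a: ◇¬q is F. ✓
b: ◇¬q is T. ✗
c: ◇¬q is T. ✗
Satisfying worlds: {a}.

1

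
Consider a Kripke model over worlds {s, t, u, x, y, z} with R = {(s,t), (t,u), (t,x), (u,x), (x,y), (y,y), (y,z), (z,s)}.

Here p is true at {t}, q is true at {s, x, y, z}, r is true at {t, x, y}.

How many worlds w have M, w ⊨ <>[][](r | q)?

5

s: successors {t}; [][](r | q) there: t:T. ✓
t: successors {u, x}; [][](r | q) there: u:T, x:T. ✓
u: successors {x}; [][](r | q) there: x:T. ✓
x: successors {y}; [][](r | q) there: y:T. ✓
y: successors {y, z}; [][](r | q) there: y:T, z:T. ✓
z: successors {s}; [][](r | q) there: s:F. ✗
Satisfying worlds: {s, t, u, x, y}.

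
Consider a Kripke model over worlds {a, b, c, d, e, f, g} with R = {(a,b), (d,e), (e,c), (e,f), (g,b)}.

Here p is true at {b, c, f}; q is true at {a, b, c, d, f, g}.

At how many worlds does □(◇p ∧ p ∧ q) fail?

a: successors {b}; ◇p ∧ p ∧ q there: b:F. ✗
b: no successors, so □(◇p ∧ p ∧ q) holds vacuously. ✓
c: no successors, so □(◇p ∧ p ∧ q) holds vacuously. ✓
d: successors {e}; ◇p ∧ p ∧ q there: e:F. ✗
e: successors {c, f}; ◇p ∧ p ∧ q there: c:F, f:F. ✗
f: no successors, so □(◇p ∧ p ∧ q) holds vacuously. ✓
g: successors {b}; ◇p ∧ p ∧ q there: b:F. ✗
Satisfying worlds: {b, c, f}.
So □(◇p ∧ p ∧ q) fails at the other 4 worlds.

4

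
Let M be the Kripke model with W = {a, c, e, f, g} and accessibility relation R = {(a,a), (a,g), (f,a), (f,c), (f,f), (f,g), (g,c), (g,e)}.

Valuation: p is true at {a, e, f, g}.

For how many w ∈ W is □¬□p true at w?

a: successors {a, g}; ¬□p there: a:F, g:T. ✗
c: no successors, so □¬□p holds vacuously. ✓
e: no successors, so □¬□p holds vacuously. ✓
f: successors {a, c, f, g}; ¬□p there: a:F, c:F, f:T, g:T. ✗
g: successors {c, e}; ¬□p there: c:F, e:F. ✗
Satisfying worlds: {c, e}.

2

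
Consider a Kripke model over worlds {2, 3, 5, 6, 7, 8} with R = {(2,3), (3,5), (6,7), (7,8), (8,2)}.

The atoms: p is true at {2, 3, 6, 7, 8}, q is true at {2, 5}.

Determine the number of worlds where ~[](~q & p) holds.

2

2: [](~q & p) is T. ✗
3: [](~q & p) is F. ✓
5: [](~q & p) is T. ✗
6: [](~q & p) is T. ✗
7: [](~q & p) is T. ✗
8: [](~q & p) is F. ✓
Satisfying worlds: {3, 8}.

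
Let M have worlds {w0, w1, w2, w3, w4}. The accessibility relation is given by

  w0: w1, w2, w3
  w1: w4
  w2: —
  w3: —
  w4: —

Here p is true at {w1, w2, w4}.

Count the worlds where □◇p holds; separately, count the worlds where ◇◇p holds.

3 and 1

For □◇p:
w0: successors {w1, w2, w3}; ◇p there: w1:T, w2:F, w3:F. ✗
w1: successors {w4}; ◇p there: w4:F. ✗
w2: no successors, so □◇p holds vacuously. ✓
w3: no successors, so □◇p holds vacuously. ✓
w4: no successors, so □◇p holds vacuously. ✓
— 3 worlds.
For ◇◇p:
w0: successors {w1, w2, w3}; ◇p there: w1:T, w2:F, w3:F. ✓
w1: successors {w4}; ◇p there: w4:F. ✗
w2: no successors, so ◇◇p fails. ✗
w3: no successors, so ◇◇p fails. ✗
w4: no successors, so ◇◇p fails. ✗
— 1 world.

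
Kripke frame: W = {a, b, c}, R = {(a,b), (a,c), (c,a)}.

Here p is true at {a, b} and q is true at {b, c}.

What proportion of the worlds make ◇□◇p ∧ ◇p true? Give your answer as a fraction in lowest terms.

1/3

a: ◇□◇p is T, ◇p is T. ✓
b: ◇□◇p is F, ◇p is F. ✗
c: ◇□◇p is F, ◇p is T. ✗
That's 1 of 3 worlds, so 1/3.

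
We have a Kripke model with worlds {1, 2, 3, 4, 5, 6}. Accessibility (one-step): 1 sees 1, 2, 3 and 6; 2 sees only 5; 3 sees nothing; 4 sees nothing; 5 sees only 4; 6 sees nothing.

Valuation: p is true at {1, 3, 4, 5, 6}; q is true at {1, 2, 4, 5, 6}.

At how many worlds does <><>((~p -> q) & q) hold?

1: successors {1, 2, 3, 6}; <>((~p -> q) & q) there: 1:T, 2:T, 3:F, 6:F. ✓
2: successors {5}; <>((~p -> q) & q) there: 5:T. ✓
3: no successors, so <><>((~p -> q) & q) fails. ✗
4: no successors, so <><>((~p -> q) & q) fails. ✗
5: successors {4}; <>((~p -> q) & q) there: 4:F. ✗
6: no successors, so <><>((~p -> q) & q) fails. ✗
Satisfying worlds: {1, 2}.

2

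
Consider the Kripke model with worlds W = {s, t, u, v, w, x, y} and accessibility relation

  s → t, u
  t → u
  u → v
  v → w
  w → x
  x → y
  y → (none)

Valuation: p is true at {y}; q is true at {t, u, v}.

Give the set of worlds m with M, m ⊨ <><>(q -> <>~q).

{s, t, u, v, w}

s: successors {t, u}; <>(q -> <>~q) there: t:F, u:T. ✓
t: successors {u}; <>(q -> <>~q) there: u:T. ✓
u: successors {v}; <>(q -> <>~q) there: v:T. ✓
v: successors {w}; <>(q -> <>~q) there: w:T. ✓
w: successors {x}; <>(q -> <>~q) there: x:T. ✓
x: successors {y}; <>(q -> <>~q) there: y:F. ✗
y: no successors, so <><>(q -> <>~q) fails. ✗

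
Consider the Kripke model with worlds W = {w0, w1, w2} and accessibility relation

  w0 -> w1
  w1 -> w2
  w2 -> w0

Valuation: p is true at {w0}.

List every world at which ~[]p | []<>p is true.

{w0, w1}

w0: ~[]p is T, []<>p is F. ✓
w1: ~[]p is T, []<>p is T. ✓
w2: ~[]p is F, []<>p is F. ✗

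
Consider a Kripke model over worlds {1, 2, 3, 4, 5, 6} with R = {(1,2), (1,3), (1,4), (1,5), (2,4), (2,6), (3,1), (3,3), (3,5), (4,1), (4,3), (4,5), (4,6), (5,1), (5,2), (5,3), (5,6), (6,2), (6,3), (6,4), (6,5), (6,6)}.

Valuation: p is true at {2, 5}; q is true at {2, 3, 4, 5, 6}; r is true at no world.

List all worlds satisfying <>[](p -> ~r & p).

1: successors {2, 3, 4, 5}; [](p -> ~r & p) there: 2:T, 3:T, 4:T, 5:T. ✓
2: successors {4, 6}; [](p -> ~r & p) there: 4:T, 6:T. ✓
3: successors {1, 3, 5}; [](p -> ~r & p) there: 1:T, 3:T, 5:T. ✓
4: successors {1, 3, 5, 6}; [](p -> ~r & p) there: 1:T, 3:T, 5:T, 6:T. ✓
5: successors {1, 2, 3, 6}; [](p -> ~r & p) there: 1:T, 2:T, 3:T, 6:T. ✓
6: successors {2, 3, 4, 5, 6}; [](p -> ~r & p) there: 2:T, 3:T, 4:T, 5:T, 6:T. ✓

{1, 2, 3, 4, 5, 6}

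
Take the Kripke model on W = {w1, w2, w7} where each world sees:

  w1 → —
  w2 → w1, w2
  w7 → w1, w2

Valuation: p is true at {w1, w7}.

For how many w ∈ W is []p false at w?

w1: no successors, so []p holds vacuously. ✓
w2: successors {w1, w2}; p there: w1:T, w2:F. ✗
w7: successors {w1, w2}; p there: w1:T, w2:F. ✗
Satisfying worlds: {w1}.
So []p fails at the other 2 worlds.

2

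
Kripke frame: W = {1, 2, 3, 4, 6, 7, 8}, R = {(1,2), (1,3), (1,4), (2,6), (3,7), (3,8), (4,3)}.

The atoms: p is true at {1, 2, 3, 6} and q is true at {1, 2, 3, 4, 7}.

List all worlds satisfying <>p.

1: successors {2, 3, 4}; p there: 2:T, 3:T, 4:F. ✓
2: successors {6}; p there: 6:T. ✓
3: successors {7, 8}; p there: 7:F, 8:F. ✗
4: successors {3}; p there: 3:T. ✓
6: no successors, so <>p fails. ✗
7: no successors, so <>p fails. ✗
8: no successors, so <>p fails. ✗

{1, 2, 4}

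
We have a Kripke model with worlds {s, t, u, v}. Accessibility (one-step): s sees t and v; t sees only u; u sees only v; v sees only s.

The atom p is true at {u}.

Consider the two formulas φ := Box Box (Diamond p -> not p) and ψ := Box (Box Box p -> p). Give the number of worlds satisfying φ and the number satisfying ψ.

For Box Box (Diamond p -> not p):
s: successors {t, v}; Box (Diamond p -> not p) there: t:T, v:T. ✓
t: successors {u}; Box (Diamond p -> not p) there: u:T. ✓
u: successors {v}; Box (Diamond p -> not p) there: v:T. ✓
v: successors {s}; Box (Diamond p -> not p) there: s:T. ✓
— 4 worlds.
For Box (Box Box p -> p):
s: successors {t, v}; Box Box p -> p there: t:T, v:T. ✓
t: successors {u}; Box Box p -> p there: u:T. ✓
u: successors {v}; Box Box p -> p there: v:T. ✓
v: successors {s}; Box Box p -> p there: s:T. ✓
— 4 worlds.

4 and 4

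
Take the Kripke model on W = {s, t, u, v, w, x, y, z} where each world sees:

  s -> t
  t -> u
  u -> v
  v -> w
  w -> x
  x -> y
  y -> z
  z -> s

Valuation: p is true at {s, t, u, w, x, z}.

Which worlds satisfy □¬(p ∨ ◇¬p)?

{u, x}

s: successors {t}; ¬(p ∨ ◇¬p) there: t:F. ✗
t: successors {u}; ¬(p ∨ ◇¬p) there: u:F. ✗
u: successors {v}; ¬(p ∨ ◇¬p) there: v:T. ✓
v: successors {w}; ¬(p ∨ ◇¬p) there: w:F. ✗
w: successors {x}; ¬(p ∨ ◇¬p) there: x:F. ✗
x: successors {y}; ¬(p ∨ ◇¬p) there: y:T. ✓
y: successors {z}; ¬(p ∨ ◇¬p) there: z:F. ✗
z: successors {s}; ¬(p ∨ ◇¬p) there: s:F. ✗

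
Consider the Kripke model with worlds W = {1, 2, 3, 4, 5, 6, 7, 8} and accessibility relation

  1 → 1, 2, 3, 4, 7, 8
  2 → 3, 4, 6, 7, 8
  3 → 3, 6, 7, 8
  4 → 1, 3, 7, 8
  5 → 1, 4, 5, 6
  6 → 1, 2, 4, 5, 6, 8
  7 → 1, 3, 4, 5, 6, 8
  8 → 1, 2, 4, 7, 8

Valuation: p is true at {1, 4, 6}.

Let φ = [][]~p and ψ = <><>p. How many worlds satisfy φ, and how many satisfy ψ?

For [][]~p:
1: successors {1, 2, 3, 4, 7, 8}; []~p there: 1:F, 2:F, 3:F, 4:F, 7:F, 8:F. ✗
2: successors {3, 4, 6, 7, 8}; []~p there: 3:F, 4:F, 6:F, 7:F, 8:F. ✗
3: successors {3, 6, 7, 8}; []~p there: 3:F, 6:F, 7:F, 8:F. ✗
4: successors {1, 3, 7, 8}; []~p there: 1:F, 3:F, 7:F, 8:F. ✗
5: successors {1, 4, 5, 6}; []~p there: 1:F, 4:F, 5:F, 6:F. ✗
6: successors {1, 2, 4, 5, 6, 8}; []~p there: 1:F, 2:F, 4:F, 5:F, 6:F, 8:F. ✗
7: successors {1, 3, 4, 5, 6, 8}; []~p there: 1:F, 3:F, 4:F, 5:F, 6:F, 8:F. ✗
8: successors {1, 2, 4, 7, 8}; []~p there: 1:F, 2:F, 4:F, 7:F, 8:F. ✗
— 0 worlds.
For <><>p:
1: successors {1, 2, 3, 4, 7, 8}; <>p there: 1:T, 2:T, 3:T, 4:T, 7:T, 8:T. ✓
2: successors {3, 4, 6, 7, 8}; <>p there: 3:T, 4:T, 6:T, 7:T, 8:T. ✓
3: successors {3, 6, 7, 8}; <>p there: 3:T, 6:T, 7:T, 8:T. ✓
4: successors {1, 3, 7, 8}; <>p there: 1:T, 3:T, 7:T, 8:T. ✓
5: successors {1, 4, 5, 6}; <>p there: 1:T, 4:T, 5:T, 6:T. ✓
6: successors {1, 2, 4, 5, 6, 8}; <>p there: 1:T, 2:T, 4:T, 5:T, 6:T, 8:T. ✓
7: successors {1, 3, 4, 5, 6, 8}; <>p there: 1:T, 3:T, 4:T, 5:T, 6:T, 8:T. ✓
8: successors {1, 2, 4, 7, 8}; <>p there: 1:T, 2:T, 4:T, 7:T, 8:T. ✓
— 8 worlds.

0 and 8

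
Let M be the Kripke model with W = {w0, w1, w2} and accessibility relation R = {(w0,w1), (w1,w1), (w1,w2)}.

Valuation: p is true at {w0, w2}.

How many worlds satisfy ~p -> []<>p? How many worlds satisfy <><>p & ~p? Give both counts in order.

For ~p -> []<>p:
w0: ~p is F, []<>p is T. ✓
w1: ~p is T, []<>p is F. ✗
w2: ~p is F, []<>p is T. ✓
— 2 worlds.
For <><>p & ~p:
w0: <><>p is T, ~p is F. ✗
w1: <><>p is T, ~p is T. ✓
w2: <><>p is F, ~p is F. ✗
— 1 world.

2 and 1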